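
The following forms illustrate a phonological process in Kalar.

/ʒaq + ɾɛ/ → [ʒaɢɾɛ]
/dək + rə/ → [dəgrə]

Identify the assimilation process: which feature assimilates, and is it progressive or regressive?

regressive voicing assimilation

Underlying /q/ is realised as [ɢ] next to /ɾ/; /ɾ/ itself does not change.
/q/ is voiceless while /ɾ/ is voiced; the output [ɢ] is voiced, matching the trigger — so the feature that spreads is voicing.
Place and manner are unchanged, so the assimilation is partial, not total.
Checking the remaining alternation: /k/ → [g] before /r/ (voiceless → voiced, matching voiced) — only voicing changes, and always toward the following segment.
Since the segment that changes precedes the conditioning segment, the assimilation is regressive.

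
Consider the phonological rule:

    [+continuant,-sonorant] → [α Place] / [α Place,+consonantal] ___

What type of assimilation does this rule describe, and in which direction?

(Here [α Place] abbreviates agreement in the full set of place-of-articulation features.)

The rule copies the place features (abbreviated [Place]) from the environment onto the target, so the assimilating feature is place.
Since the environment is written before the underscore, the trigger precedes the target; the direction is progressive.

progressive place assimilation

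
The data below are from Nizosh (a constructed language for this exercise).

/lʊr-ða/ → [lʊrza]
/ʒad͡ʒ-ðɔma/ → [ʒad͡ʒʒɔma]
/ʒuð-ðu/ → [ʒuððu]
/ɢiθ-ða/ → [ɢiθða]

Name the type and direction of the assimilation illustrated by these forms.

The segment that alternates is /ð/, which surfaces as [z] when adjacent to /r/.
/ð/ is dental while /r/ is alveolar; the output [z] is alveolar, matching the trigger — so the feature that spreads is place.
Manner and voice are unchanged, so the assimilation is partial, not total.
The same holds elsewhere in the data: /ð/ → [ʒ] after /d͡ʒ/ (dental → postalveolar, matching postalveolar) — only place changes, and always toward the preceding segment.
Nothing changes in [ʒuððu], [ɢiθða]: there the adjacent consonants already agree in place (/ð/ and /ð/ are both dental; /ð/ and /θ/ are both dental), so these forms are consistent with the same rule.
The trigger is the preceding segment, so the direction is progressive (perseverative).

progressive place assimilation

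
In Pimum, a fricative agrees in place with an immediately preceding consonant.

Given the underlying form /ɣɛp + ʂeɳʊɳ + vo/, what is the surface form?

[ɣɛpɸeɳʊɳʐo]

/ʂ/ is a voiceless retroflex fricative. The preceding trigger /p/ is bilabial, so /ʂ/ must become bilabial as well.
A voiceless bilabial fricative is [ɸ], so the surface segment is [ɸ].
At the second juncture, /v/ likewise becomes [ʐ] adjacent to /ɳ/.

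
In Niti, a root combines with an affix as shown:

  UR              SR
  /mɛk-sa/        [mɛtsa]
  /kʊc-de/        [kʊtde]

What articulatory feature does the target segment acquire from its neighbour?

Underlying /k/ is realised as [t] next to /s/; /s/ itself does not change.
The change velar → alveolar matches the place of the following /s/, identifying this as place assimilation.
Checking the remaining alternation: /c/ → [t] before /d/ (palatal → alveolar, matching alveolar) — only place changes, and always toward the following segment.

place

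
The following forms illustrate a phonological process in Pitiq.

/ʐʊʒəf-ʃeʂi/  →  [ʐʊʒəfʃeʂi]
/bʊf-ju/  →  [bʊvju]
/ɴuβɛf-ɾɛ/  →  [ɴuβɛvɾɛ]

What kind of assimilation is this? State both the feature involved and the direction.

regressive voicing assimilation

The segment that alternates is /f/, which surfaces as [v] when adjacent to /j/.
/f/ is voiceless while /j/ is voiced; the output [v] is voiced, matching the trigger — so the feature that spreads is voicing.
Place and manner are unchanged, so the assimilation is partial, not total.
Checking the remaining alternation: /f/ → [v] before /ɾ/ (voiceless → voiced, matching voiced) — only voicing changes, and always toward the following segment.
Nothing changes in [ʐʊʒəfʃeʂi]: there the adjacent consonants already agree in voicing (/f/ and /ʃ/ are both voiceless), so this form is consistent with the same rule.
Since the segment that changes precedes the conditioning segment, the assimilation is regressive.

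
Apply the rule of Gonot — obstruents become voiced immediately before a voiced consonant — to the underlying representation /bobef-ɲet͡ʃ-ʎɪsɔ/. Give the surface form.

The rule targets /f/ (voiceless labiodental fricative), which sits before the trigger /ɲ/ (voiced).
Changing only its voicing to voiced gives [v] — the voiced labiodental fricative.
At the second juncture, /t͡ʃ/ likewise becomes [d͡ʒ] adjacent to /ʎ/.

[bobevɲed͡ʒʎɪsɔ]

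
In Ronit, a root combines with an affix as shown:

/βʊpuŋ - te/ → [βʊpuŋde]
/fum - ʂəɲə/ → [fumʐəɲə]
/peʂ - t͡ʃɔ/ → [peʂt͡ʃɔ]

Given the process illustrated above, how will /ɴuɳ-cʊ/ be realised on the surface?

[ɴuɳɟʊ]

The data show progressive voicing assimilation: /t/ → [d] after /ŋ/; /ʂ/ → [ʐ] after /m/. In each pair only voicing changes, matching the preceding consonant, while place and manner stay constant.
No alternation appears in [peʂt͡ʃɔ]: there the adjacent consonants already agree in voicing (/t͡ʃ/ and /ʂ/ are both voiceless), so this form is consistent with the same rule.
The rule targets /c/ (voiceless palatal stop), which sits after the trigger /ɳ/ (voiced).
The voiced palatal stop is [ɟ], so /c/ → [ɟ].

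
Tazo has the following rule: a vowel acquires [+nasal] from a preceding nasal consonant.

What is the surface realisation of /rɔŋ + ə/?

[rɔŋə̃]

/ə/ sits next to the nasal /ŋ/ and is therefore nasalised to [ə̃].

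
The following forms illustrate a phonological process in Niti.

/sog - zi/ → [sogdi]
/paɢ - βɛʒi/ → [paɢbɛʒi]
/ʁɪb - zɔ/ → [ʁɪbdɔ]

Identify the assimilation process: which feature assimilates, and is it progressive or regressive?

progressive manner assimilation

Comparing underlying and surface forms, /z/ → [d] is the alternation; the neighbouring /g/ is constant.
The change fricative → stop matches the manner of the preceding /g/, identifying this as manner assimilation.
Place and voice are unchanged, so the assimilation is partial, not total.
The other alternating forms pattern the same way: /β/ → [b] after /ɢ/ (fricative → stop, matching a stop); /z/ → [d] after /b/ (fricative → stop, matching a stop) — only manner changes, and always toward the preceding segment.
The trigger is the preceding segment, so the direction is progressive (perseverative).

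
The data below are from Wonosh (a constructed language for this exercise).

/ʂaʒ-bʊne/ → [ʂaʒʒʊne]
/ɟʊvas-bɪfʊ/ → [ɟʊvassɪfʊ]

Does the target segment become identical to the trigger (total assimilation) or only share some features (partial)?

total assimilation

Underlying /b/ is realised as [ʒ] next to /ʒ/; /ʒ/ itself does not change.
The output [ʒ] is identical to the trigger /ʒ/ — every feature (place, manner, voicing) has been copied — so this is total assimilation.
The other form behaves the same way: /b/ → [s] after /s/ — in each case the output is a copy of the preceding consonant.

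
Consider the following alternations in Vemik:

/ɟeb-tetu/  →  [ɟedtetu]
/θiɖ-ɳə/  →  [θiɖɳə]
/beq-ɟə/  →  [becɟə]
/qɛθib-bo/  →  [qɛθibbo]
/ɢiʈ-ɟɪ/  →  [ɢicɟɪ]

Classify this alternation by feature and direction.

Comparing underlying and surface forms, /b/ → [d] is the alternation; the neighbouring /t/ is constant.
/b/ is bilabial while /t/ is alveolar; the output [d] is alveolar, matching the trigger — so the feature that spreads is place.
Manner and voice are unchanged, so the assimilation is partial, not total.
Checking the remaining alternations: /q/ → [c] before /ɟ/ (uvular → palatal, matching palatal); /ʈ/ → [c] before /ɟ/ (retroflex → palatal, matching palatal) — only place changes, and always toward the following segment.
No alternation appears in [θiɖɳə], [qɛθibbo]: there the adjacent consonants already agree in place (/ɖ/ and /ɳ/ are both retroflex; /b/ and /b/ are both bilabial), so these forms are consistent with the same rule.
The trigger is the following segment, so the direction is regressive (anticipatory).

regressive place assimilation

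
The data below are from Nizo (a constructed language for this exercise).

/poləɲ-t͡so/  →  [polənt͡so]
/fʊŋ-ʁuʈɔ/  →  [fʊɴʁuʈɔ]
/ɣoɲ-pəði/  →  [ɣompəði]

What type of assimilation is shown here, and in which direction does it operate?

regressive place assimilation

The segment that alternates is /ɲ/, which surfaces as [n] when adjacent to /t͡s/.
/ɲ/ is palatal while /t͡s/ is alveolar; the output [n] is alveolar, matching the trigger — so the feature that spreads is place.
Manner and voice are unchanged, so the assimilation is partial, not total.
The same holds elsewhere in the data: /ŋ/ → [ɴ] before /ʁ/ (velar → uvular, matching uvular); /ɲ/ → [m] before /p/ (palatal → bilabial, matching bilabial) — only place changes, and always toward the following segment.
The trigger is the following segment, so the direction is regressive (anticipatory).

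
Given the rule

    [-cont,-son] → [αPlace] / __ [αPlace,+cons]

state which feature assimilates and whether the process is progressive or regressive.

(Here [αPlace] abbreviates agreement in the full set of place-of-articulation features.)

The rule copies the place features (abbreviated [Place]) from the environment onto the target, so the assimilating feature is place.
The conditioning segment sits to the right of the focus bar, meaning the trigger follows the segment that changes — regressive assimilation.

regressive place assimilation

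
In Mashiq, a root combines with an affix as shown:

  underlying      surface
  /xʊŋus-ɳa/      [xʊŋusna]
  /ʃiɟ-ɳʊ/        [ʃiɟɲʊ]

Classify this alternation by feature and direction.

progressive place assimilation

Comparing underlying and surface forms, /ɳ/ → [n] is the alternation; the neighbouring /s/ is constant.
The change retroflex → alveolar matches the place of the preceding /s/, identifying this as place assimilation.
Manner and voice are unchanged, so the assimilation is partial, not total.
Checking the remaining alternation: /ɳ/ → [ɲ] after /ɟ/ (retroflex → palatal, matching palatal) — only place changes, and always toward the preceding segment.
The trigger is the preceding segment, so the direction is progressive (perseverative).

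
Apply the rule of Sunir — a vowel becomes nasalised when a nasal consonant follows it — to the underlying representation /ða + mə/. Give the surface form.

The vowel /a/ is adjacent to the following nasal /m/, so it acquires [+nasal] and surfaces as [ã].

[ðãmə]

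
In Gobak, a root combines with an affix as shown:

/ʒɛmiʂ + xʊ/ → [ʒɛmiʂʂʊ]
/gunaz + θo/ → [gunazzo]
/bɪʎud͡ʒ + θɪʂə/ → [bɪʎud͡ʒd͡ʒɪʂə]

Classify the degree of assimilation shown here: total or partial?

total assimilation

Underlying /θ/ is realised as [z] next to /z/; /z/ itself does not change.
The output [z] is identical to the trigger /z/ — every feature (place, manner, voicing) has been copied — so this is total assimilation.
The other forms behave the same way: /x/ → [ʂ] after /ʂ/; /θ/ → [d͡ʒ] after /d͡ʒ/ — in each case the output is a copy of the preceding consonant.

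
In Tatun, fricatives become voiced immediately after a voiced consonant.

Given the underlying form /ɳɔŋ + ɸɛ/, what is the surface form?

[ɳɔŋβɛ]

The rule targets /ɸ/ (voiceless bilabial fricative), which sits after the trigger /ŋ/ (voiced).
Changing only its voicing to voiced gives [β] — the voiced bilabial fricative.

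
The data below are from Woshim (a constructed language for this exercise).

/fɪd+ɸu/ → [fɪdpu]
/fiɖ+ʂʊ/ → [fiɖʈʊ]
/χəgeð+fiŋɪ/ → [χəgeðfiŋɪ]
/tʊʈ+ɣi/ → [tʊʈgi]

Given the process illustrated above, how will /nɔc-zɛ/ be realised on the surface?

[nɔcdɛ]

The data show progressive manner assimilation: /ɸ/ → [p] after /d/; /ʂ/ → [ʈ] after /ɖ/; /ɣ/ → [g] after /ʈ/. In each pair only manner changes, matching the preceding consonant, while place and voice stay constant.
Nothing changes in [χəgeðfiŋɪ]: there the adjacent consonants already agree in manner (/f/ and /ð/ are both fricatives), so this form is consistent with the same rule.
The rule targets /z/ (voiced alveolar fricative), which sits after the trigger /c/ (stop).
The voiced alveolar stop is [d], so /z/ → [d].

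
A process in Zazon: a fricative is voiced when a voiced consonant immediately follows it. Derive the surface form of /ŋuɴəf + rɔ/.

[ŋuɴəvrɔ]

The rule targets /f/ (voiceless labiodental fricative), which sits before the trigger /r/ (voiced).
A voiced labiodental fricative is [v], so the surface segment is [v].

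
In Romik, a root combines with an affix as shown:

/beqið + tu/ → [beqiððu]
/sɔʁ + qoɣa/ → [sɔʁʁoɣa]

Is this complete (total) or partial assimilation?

Underlying /t/ is realised as [ð] next to /ð/; /ð/ itself does not change.
The output [ð] is identical to the trigger /ð/ — every feature (place, manner, voicing) has been copied — so this is total assimilation.
The other form behaves the same way: /q/ → [ʁ] after /ʁ/ — in each case the output is a copy of the preceding consonant.

total assimilation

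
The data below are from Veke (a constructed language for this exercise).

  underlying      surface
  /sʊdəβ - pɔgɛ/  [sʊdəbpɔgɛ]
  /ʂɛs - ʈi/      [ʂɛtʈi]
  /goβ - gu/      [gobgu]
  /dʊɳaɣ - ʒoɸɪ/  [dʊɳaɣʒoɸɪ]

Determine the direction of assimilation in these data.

regressive

Underlying /β/ is realised as [b] next to /p/; /p/ itself does not change.
/β/ is a fricative while /p/ is a stop; the output [b] is a stop, matching the trigger — so the feature that spreads is manner.
The same holds elsewhere in the data: /s/ → [t] before /ʈ/ (fricative → stop, matching a stop); /β/ → [b] before /g/ (fricative → stop, matching a stop) — only manner changes, and always toward the following segment.
Nothing changes in [dʊɳaɣʒoɸɪ]: there the adjacent consonants already agree in manner (/ɣ/ and /ʒ/ are both fricatives), so this form is consistent with the same rule.
The trigger is the following segment, so the direction is regressive (anticipatory).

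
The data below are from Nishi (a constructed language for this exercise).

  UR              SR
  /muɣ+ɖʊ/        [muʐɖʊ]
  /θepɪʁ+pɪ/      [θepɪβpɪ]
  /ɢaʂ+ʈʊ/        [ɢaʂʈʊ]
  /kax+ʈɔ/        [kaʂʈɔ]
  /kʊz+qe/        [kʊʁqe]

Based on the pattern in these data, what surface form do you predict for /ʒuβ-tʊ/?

[ʒuztʊ]

The data show regressive place assimilation: /ɣ/ → [ʐ] before /ɖ/; /ʁ/ → [β] before /p/; /x/ → [ʂ] before /ʈ/; /z/ → [ʁ] before /q/. In each pair only place changes, matching the following consonant, while manner and voice stay constant.
No alternation appears in [ɢaʂʈʊ]: there the adjacent consonants already agree in place (/ʂ/ and /ʈ/ are both retroflex), so this form is consistent with the same rule.
The rule targets /β/ (voiced bilabial fricative), which sits before the trigger /t/ (alveolar).
Changing only its place to alveolar gives [z] — the voiced alveolar fricative.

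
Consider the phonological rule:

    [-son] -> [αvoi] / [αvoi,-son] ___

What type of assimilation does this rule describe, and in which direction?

progressive voicing assimilation

The rule copies [voi] from the environment onto the target, so the assimilating feature is voicing.
Since the environment is written before the underscore, the trigger precedes the target; the direction is progressive.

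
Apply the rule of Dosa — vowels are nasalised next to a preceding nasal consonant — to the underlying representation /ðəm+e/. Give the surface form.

[ðəmẽ]

The vowel /e/ is adjacent to the preceding nasal /m/, so it acquires [+nasal] and surfaces as [ẽ].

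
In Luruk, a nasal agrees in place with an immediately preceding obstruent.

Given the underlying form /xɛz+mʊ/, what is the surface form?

The rule targets /m/ (voiced bilabial nasal), which sits after the trigger /z/ (alveolar).
Changing only its place to alveolar gives [n] — the voiced alveolar nasal.

[xɛznʊ]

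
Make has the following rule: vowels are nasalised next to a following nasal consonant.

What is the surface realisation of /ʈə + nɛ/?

/ə/ sits next to the nasal /n/ and is therefore nasalised to [ə̃].

[ʈə̃nɛ]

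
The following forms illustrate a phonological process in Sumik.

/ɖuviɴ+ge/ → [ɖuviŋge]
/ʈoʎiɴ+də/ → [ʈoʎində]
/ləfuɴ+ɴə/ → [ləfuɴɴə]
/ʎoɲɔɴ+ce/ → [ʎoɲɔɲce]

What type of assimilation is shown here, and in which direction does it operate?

Comparing underlying and surface forms, /ɴ/ → [ŋ] is the alternation; the neighbouring /g/ is constant.
The change uvular → velar matches the place of the following /g/, identifying this as place assimilation.
Manner and voice are unchanged, so the assimilation is partial, not total.
The same holds elsewhere in the data: /ɴ/ → [n] before /d/ (uvular → alveolar, matching alveolar); /ɴ/ → [ɲ] before /c/ (uvular → palatal, matching palatal) — only place changes, and always toward the following segment.
No alternation appears in [ləfuɴɴə]: there the adjacent consonants already agree in place (/ɴ/ and /ɴ/ are both uvular), so this form is consistent with the same rule.
The trigger is the following segment, so the direction is regressive (anticipatory).

regressive place assimilation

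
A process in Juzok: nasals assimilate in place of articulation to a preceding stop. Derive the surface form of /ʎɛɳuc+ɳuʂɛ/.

[ʎɛɳucɲuʂɛ]

The rule targets /ɳ/ (voiced retroflex nasal), which sits after the trigger /c/ (palatal).
The voiced palatal nasal is [ɲ], so /ɳ/ → [ɲ].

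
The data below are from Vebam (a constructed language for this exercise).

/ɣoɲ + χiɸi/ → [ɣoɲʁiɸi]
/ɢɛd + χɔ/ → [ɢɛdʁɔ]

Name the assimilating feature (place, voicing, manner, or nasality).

The segment that alternates is /χ/, which surfaces as [ʁ] when adjacent to /ɲ/.
The change voiceless → voiced matches the voicing of the preceding /ɲ/, identifying this as voicing assimilation.
The same holds elsewhere in the data: /χ/ → [ʁ] after /d/ (voiceless → voiced, matching voiced) — only voicing changes, and always toward the preceding segment.

voicing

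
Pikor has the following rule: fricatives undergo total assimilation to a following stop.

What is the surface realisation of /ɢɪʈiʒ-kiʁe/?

[ɢɪʈikkiʁe]

/ʒ/ is the segment targeted by the rule; it sits immediately before /k/, so it assimilates completely and surfaces as [k].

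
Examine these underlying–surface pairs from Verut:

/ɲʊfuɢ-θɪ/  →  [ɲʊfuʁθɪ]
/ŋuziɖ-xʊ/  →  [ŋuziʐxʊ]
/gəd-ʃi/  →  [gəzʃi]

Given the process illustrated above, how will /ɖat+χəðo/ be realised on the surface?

The data show regressive manner assimilation: /ɢ/ → [ʁ] before /θ/; /ɖ/ → [ʐ] before /x/; /d/ → [z] before /ʃ/. In each pair only manner changes, matching the following consonant, while place and voice stay constant.
The rule targets /t/ (voiceless alveolar stop), which sits before the trigger /χ/ (fricative).
The voiceless alveolar fricative is [s], so /t/ → [s].

[ɖasχəðo]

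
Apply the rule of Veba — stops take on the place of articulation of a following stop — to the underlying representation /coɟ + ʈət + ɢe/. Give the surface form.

[coɖʈəqɢe]

The rule targets /ɟ/ (voiced palatal stop), which sits before the trigger /ʈ/ (retroflex).
A voiced retroflex stop is [ɖ], so the surface segment is [ɖ].
At the second juncture, /t/ likewise becomes [q] adjacent to /ɢ/.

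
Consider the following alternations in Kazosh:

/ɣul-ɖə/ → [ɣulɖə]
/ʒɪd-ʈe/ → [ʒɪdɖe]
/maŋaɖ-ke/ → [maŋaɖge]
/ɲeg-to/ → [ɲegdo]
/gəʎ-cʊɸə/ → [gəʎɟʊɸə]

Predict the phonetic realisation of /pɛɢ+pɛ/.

The data show progressive voicing assimilation: /ʈ/ → [ɖ] after /d/; /k/ → [g] after /ɖ/; /t/ → [d] after /g/; /c/ → [ɟ] after /ʎ/. In each pair only voicing changes, matching the preceding consonant, while place and manner stay constant.
Nothing changes in [ɣulɖə]: there the adjacent consonants already agree in voicing (/ɖ/ and /l/ are both voiced), so this form is consistent with the same rule.
The rule targets /p/ (voiceless bilabial stop), which sits after the trigger /ɢ/ (voiced).
A voiced bilabial stop is [b], so the surface segment is [b].

[pɛɢbɛ]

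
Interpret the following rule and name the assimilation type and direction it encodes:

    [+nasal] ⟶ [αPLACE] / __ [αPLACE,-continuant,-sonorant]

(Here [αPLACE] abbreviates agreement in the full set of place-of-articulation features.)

The rule copies the place features (abbreviated [PLACE]) from the environment onto the target, so the assimilating feature is place.
Since the environment is written after the underscore, the trigger follows the target; the direction is regressive.

regressive place assimilation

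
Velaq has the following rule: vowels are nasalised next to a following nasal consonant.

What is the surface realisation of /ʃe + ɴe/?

[ʃẽɴe]

/e/ sits next to the nasal /ɴ/ and is therefore nasalised to [ẽ].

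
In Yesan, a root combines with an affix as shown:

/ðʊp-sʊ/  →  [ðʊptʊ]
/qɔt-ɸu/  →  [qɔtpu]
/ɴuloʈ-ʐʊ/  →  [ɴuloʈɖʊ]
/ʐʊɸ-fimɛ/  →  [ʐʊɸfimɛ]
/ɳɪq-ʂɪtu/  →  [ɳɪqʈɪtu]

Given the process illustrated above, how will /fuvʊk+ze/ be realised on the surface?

[fuvʊkde]

The data show progressive manner assimilation: /s/ → [t] after /p/; /ɸ/ → [p] after /t/; /ʐ/ → [ɖ] after /ʈ/; /ʂ/ → [ʈ] after /q/. In each pair only manner changes, matching the preceding consonant, while place and voice stay constant.
No alternation appears in [ʐʊɸfimɛ]: there the adjacent consonants already agree in manner (/f/ and /ɸ/ are both fricatives), so this form is consistent with the same rule.
The rule targets /z/ (voiced alveolar fricative), which sits after the trigger /k/ (stop).
A voiced alveolar stop is [d], so the surface segment is [d].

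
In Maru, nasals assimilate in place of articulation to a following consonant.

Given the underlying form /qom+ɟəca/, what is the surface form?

/m/ is a voiced bilabial nasal. The following trigger /ɟ/ is palatal, so /m/ must become palatal as well.
A voiced palatal nasal is [ɲ], so the surface segment is [ɲ].

[qoɲɟəca]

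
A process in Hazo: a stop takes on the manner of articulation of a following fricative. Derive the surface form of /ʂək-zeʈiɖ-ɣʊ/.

[ʂəxzeʈiʐɣʊ]

/k/ is a voiceless velar stop. The following trigger /z/ is a fricative, so /k/ must become a fricative as well.
A voiceless velar fricative is [x], so the surface segment is [x].
The same rule applies at the second boundary: /ɖ/ → [ʐ] next to /ɣ/.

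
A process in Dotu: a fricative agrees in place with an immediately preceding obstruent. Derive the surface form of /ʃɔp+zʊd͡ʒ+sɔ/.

The rule targets /z/ (voiced alveolar fricative), which sits after the trigger /p/ (bilabial).
Changing only its place to bilabial gives [β] — the voiced bilabial fricative.
At the second juncture, /s/ likewise becomes [ʃ] adjacent to /d͡ʒ/.

[ʃɔpβʊd͡ʒʃɔ]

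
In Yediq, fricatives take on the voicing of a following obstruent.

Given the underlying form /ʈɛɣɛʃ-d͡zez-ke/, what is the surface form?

[ʈɛɣɛʒd͡zeske]

The rule targets /ʃ/ (voiceless postalveolar fricative), which sits before the trigger /d͡z/ (voiced).
Changing only its voicing to voiced gives [ʒ] — the voiced postalveolar fricative.
At the second juncture, /z/ likewise becomes [s] adjacent to /k/.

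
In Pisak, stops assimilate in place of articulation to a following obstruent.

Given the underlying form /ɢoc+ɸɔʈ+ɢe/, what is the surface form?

[ɢopɸɔqɢe]

/c/ is a voiceless palatal stop. The following trigger /ɸ/ is bilabial, so /c/ must become bilabial as well.
Changing only its place to bilabial gives [p] — the voiceless bilabial stop.
The same rule applies at the second boundary: /ʈ/ → [q] next to /ɢ/.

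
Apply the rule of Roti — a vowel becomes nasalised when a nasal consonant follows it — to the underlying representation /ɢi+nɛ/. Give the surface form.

/i/ sits next to the nasal /n/ and is therefore nasalised to [ĩ].

[ɢĩnɛ]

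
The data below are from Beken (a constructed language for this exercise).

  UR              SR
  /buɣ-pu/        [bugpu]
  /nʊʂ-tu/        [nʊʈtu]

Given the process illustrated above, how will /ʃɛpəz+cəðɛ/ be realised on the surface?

The data show regressive manner assimilation: /ɣ/ → [g] before /p/; /ʂ/ → [ʈ] before /t/. In each pair only manner changes, matching the following consonant, while place and voice stay constant.
The rule targets /z/ (voiced alveolar fricative), which sits before the trigger /c/ (stop).
The voiced alveolar stop is [d], so /z/ → [d].

[ʃɛpədcəðɛ]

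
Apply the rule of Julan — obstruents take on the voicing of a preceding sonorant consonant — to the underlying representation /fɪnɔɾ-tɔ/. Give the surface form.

[fɪnɔɾdɔ]

The rule targets /t/ (voiceless alveolar stop), which sits after the trigger /ɾ/ (voiced).
Changing only its voicing to voiced gives [d] — the voiced alveolar stop.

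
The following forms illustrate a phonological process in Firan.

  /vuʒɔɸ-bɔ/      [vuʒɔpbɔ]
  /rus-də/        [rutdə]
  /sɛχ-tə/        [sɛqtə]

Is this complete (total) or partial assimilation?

Comparing underlying and surface forms, /ɸ/ → [p] is the alternation; the neighbouring /b/ is constant.
The change fricative → stop matches the manner of the following /b/, identifying this as manner assimilation.
Place and voice are unchanged, so the assimilation is partial, not total.
Checking the remaining alternations: /s/ → [t] before /d/ (fricative → stop, matching a stop); /χ/ → [q] before /t/ (fricative → stop, matching a stop) — only manner changes, and always toward the following segment.

partial assimilation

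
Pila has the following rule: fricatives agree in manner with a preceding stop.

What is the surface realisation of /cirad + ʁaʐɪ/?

[ciradɢaʐɪ]

/ʁ/ is a voiced uvular fricative. The preceding trigger /d/ is a stop, so /ʁ/ must become a stop as well.
The voiced uvular stop is [ɢ], so /ʁ/ → [ɢ].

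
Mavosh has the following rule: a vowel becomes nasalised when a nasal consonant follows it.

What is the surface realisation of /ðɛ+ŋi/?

[ðɛ̃ŋi]

/ɛ/ sits next to the nasal /ŋ/ and is therefore nasalised to [ɛ̃].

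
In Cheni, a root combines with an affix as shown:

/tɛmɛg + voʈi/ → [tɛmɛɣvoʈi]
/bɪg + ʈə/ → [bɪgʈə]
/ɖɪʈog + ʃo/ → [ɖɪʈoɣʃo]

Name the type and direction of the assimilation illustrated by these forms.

regressive manner assimilation

Comparing underlying and surface forms, /g/ → [ɣ] is the alternation; the neighbouring /v/ is constant.
/g/ is a stop while /v/ is a fricative; the output [ɣ] is a fricative, matching the trigger — so the feature that spreads is manner.
Place and voice are unchanged, so the assimilation is partial, not total.
The other alternating form patterns the same way: /g/ → [ɣ] before /ʃ/ (stop → fricative, matching a fricative) — only manner changes, and always toward the following segment.
Nothing changes in [bɪgʈə]: there the adjacent consonants already agree in manner (/g/ and /ʈ/ are both stops), so this form is consistent with the same rule.
Since the segment that changes precedes the conditioning segment, the assimilation is regressive.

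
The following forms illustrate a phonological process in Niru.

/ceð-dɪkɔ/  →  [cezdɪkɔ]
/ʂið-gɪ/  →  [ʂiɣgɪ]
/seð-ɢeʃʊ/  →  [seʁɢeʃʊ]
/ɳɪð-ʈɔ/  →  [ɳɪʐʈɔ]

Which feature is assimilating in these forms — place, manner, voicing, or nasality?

place

Comparing underlying and surface forms, /ð/ → [z] is the alternation; the neighbouring /d/ is constant.
/ð/ is dental while /d/ is alveolar; the output [z] is alveolar, matching the trigger — so the feature that spreads is place.
The other alternating forms pattern the same way: /ð/ → [ɣ] before /g/ (dental → velar, matching velar); /ð/ → [ʁ] before /ɢ/ (dental → uvular, matching uvular); /ð/ → [ʐ] before /ʈ/ (dental → retroflex, matching retroflex) — only place changes, and always toward the following segment.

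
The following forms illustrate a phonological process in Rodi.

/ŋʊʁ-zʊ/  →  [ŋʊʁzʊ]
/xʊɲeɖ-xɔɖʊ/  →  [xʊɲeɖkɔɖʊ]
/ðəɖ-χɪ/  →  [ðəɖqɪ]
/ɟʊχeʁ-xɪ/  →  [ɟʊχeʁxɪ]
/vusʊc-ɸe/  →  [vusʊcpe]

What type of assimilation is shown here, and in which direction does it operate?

progressive manner assimilation

The segment that alternates is /x/, which surfaces as [k] when adjacent to /ɖ/.
/x/ is a fricative while /ɖ/ is a stop; the output [k] is a stop, matching the trigger — so the feature that spreads is manner.
Place and voice are unchanged, so the assimilation is partial, not total.
The same holds elsewhere in the data: /χ/ → [q] after /ɖ/ (fricative → stop, matching a stop); /ɸ/ → [p] after /c/ (fricative → stop, matching a stop) — only manner changes, and always toward the preceding segment.
Nothing changes in [ŋʊʁzʊ], [ɟʊχeʁxɪ]: there the adjacent consonants already agree in manner (/z/ and /ʁ/ are both fricatives; /x/ and /ʁ/ are both fricatives), so these forms are consistent with the same rule.
Since the segment that changes follows the conditioning segment, the assimilation is progressive.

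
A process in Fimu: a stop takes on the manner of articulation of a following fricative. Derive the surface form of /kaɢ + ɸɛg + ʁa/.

The rule targets /ɢ/ (voiced uvular stop), which sits before the trigger /ɸ/ (fricative).
Changing only its manner to fricative gives [ʁ] — the voiced uvular fricative.
At the second juncture, /g/ likewise becomes [ɣ] adjacent to /ʁ/.

[kaʁɸɛɣʁa]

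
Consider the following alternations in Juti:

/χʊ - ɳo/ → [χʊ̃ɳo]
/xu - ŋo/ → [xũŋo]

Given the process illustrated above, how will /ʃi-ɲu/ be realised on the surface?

The data show regressive nasality assimilation (vowel nasalisation): /ʊ/ → [ʊ̃] before /ɳ/; /u/ → [ũ] before /ŋ/ — a vowel is nasalised by an immediately following nasal consonant.
The vowel /i/ is adjacent to the following nasal /ɲ/, so it acquires [+nasal] and surfaces as [ĩ].

[ʃĩɲu]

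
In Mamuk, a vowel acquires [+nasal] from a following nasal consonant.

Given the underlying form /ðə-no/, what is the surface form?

[ðə̃no]

The vowel /ə/ is adjacent to the following nasal /n/, so it acquires [+nasal] and surfaces as [ə̃].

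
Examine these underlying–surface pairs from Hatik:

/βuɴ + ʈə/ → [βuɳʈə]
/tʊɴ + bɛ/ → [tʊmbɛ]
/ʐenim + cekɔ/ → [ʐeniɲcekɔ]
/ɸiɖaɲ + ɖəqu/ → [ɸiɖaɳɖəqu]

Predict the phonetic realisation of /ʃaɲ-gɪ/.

The data show regressive place assimilation: /ɴ/ → [ɳ] before /ʈ/; /ɴ/ → [m] before /b/; /m/ → [ɲ] before /c/; /ɲ/ → [ɳ] before /ɖ/. In each pair only place changes, matching the following consonant, while manner and voice stay constant.
The rule targets /ɲ/ (voiced palatal nasal), which sits before the trigger /g/ (velar).
Changing only its place to velar gives [ŋ] — the voiced velar nasal.

[ʃaŋgɪ]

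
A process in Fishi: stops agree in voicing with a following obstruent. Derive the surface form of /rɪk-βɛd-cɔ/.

The rule targets /k/ (voiceless velar stop), which sits before the trigger /β/ (voiced).
The voiced velar stop is [g], so /k/ → [g].
At the second juncture, /d/ likewise becomes [t] adjacent to /c/.

[rɪgβɛtcɔ]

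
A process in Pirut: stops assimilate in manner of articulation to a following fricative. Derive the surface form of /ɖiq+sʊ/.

[ɖiχsʊ]

/q/ is a voiceless uvular stop. The following trigger /s/ is a fricative, so /q/ must become a fricative as well.
Changing only its manner to fricative gives [χ] — the voiceless uvular fricative.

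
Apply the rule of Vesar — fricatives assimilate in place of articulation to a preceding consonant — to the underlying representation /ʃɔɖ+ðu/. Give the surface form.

/ð/ is a voiced dental fricative. The preceding trigger /ɖ/ is retroflex, so /ð/ must become retroflex as well.
The voiced retroflex fricative is [ʐ], so /ð/ → [ʐ].

[ʃɔɖʐu]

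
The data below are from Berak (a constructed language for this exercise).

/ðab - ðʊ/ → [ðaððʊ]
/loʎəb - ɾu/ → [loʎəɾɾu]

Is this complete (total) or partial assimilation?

Comparing underlying and surface forms, /b/ → [ð] is the alternation; the neighbouring /ð/ is constant.
The output [ð] is identical to the trigger /ð/ — every feature (place, manner, voicing) has been copied — so this is total assimilation.
The remaining alternation confirms this: /b/ → [ɾ] before /ɾ/ — in each case the output is a copy of the following consonant.

total assimilation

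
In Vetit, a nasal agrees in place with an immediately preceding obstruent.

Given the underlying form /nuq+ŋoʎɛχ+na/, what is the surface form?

/ŋ/ is a voiced velar nasal. The preceding trigger /q/ is uvular, so /ŋ/ must become uvular as well.
A voiced uvular nasal is [ɴ], so the surface segment is [ɴ].
The same rule applies at the second boundary: /n/ → [ɴ] next to /χ/.

[nuqɴoʎɛχɴa]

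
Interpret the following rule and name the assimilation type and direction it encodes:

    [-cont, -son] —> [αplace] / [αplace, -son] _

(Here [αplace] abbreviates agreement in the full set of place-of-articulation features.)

The rule copies the place features (abbreviated [place]) from the environment onto the target, so the assimilating feature is place.
Since the environment is written before the underscore, the trigger precedes the target; the direction is progressive.

progressive place assimilation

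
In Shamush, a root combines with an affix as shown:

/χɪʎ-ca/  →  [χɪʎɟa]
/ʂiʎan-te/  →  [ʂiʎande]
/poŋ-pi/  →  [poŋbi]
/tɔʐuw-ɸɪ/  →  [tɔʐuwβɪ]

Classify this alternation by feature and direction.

The segment that alternates is /c/, which surfaces as [ɟ] when adjacent to /ʎ/.
/c/ is voiceless while /ʎ/ is voiced; the output [ɟ] is voiced, matching the trigger — so the feature that spreads is voicing.
Place and manner are unchanged, so the assimilation is partial, not total.
The same holds elsewhere in the data: /t/ → [d] after /n/ (voiceless → voiced, matching voiced); /p/ → [b] after /ŋ/ (voiceless → voiced, matching voiced); /ɸ/ → [β] after /w/ (voiceless → voiced, matching voiced) — only voicing changes, and always toward the preceding segment.
The trigger is the preceding segment, so the direction is progressive (perseverative).

progressive voicing assimilation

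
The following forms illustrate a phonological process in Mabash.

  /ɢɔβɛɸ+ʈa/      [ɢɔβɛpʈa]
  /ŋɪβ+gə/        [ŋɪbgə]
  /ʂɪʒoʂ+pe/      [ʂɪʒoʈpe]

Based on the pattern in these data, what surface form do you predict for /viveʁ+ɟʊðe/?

[viveɢɟʊðe]

The data show regressive manner assimilation: /ɸ/ → [p] before /ʈ/; /β/ → [b] before /g/; /ʂ/ → [ʈ] before /p/. In each pair only manner changes, matching the following consonant, while place and voice stay constant.
The rule targets /ʁ/ (voiced uvular fricative), which sits before the trigger /ɟ/ (stop).
Changing only its manner to stop gives [ɢ] — the voiced uvular stop.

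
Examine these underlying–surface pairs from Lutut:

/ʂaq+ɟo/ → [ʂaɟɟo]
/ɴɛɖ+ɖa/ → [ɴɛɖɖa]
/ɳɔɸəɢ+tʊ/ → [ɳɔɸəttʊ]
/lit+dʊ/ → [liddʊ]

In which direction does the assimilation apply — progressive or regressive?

regressive

Underlying /q/ is realised as [ɟ] next to /ɟ/; /ɟ/ itself does not change.
The output [ɟ] is identical to the trigger /ɟ/ — every feature (place, manner, voicing) has been copied — so this is total assimilation.
The remaining alternations confirm this: /ɢ/ → [t] before /t/; /t/ → [d] before /d/ — in each case the output is a copy of the following consonant.
In [ɴɛɖɖa] the two consonants at the boundary are already identical (/ɖ/ + /ɖ/), so the rule applies vacuously and nothing changes.
The trigger is the following segment, so the direction is regressive (anticipatory).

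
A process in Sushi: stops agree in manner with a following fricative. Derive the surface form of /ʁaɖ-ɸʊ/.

/ɖ/ is a voiced retroflex stop. The following trigger /ɸ/ is a fricative, so /ɖ/ must become a fricative as well.
The voiced retroflex fricative is [ʐ], so /ɖ/ → [ʐ].

[ʁaʐɸʊ]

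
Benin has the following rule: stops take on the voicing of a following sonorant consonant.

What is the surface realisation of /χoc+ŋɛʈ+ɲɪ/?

The rule targets /c/ (voiceless palatal stop), which sits before the trigger /ŋ/ (voiced).
The voiced palatal stop is [ɟ], so /c/ → [ɟ].
At the second juncture, /ʈ/ likewise becomes [ɖ] adjacent to /ɲ/.

[χoɟŋɛɖɲɪ]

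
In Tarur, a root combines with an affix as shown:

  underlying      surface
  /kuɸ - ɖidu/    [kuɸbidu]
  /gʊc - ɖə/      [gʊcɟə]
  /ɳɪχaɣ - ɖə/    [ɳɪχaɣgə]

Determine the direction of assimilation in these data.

Comparing underlying and surface forms, /ɖ/ → [b] is the alternation; the neighbouring /ɸ/ is constant.
/ɖ/ is retroflex while /ɸ/ is bilabial; the output [b] is bilabial, matching the trigger — so the feature that spreads is place.
The other alternating forms pattern the same way: /ɖ/ → [ɟ] after /c/ (retroflex → palatal, matching palatal); /ɖ/ → [g] after /ɣ/ (retroflex → velar, matching velar) — only place changes, and always toward the preceding segment.
Since the segment that changes follows the conditioning segment, the assimilation is progressive.

progressive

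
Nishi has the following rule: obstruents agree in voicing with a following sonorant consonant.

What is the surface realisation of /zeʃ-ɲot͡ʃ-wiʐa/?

[zeʒɲod͡ʒwiʐa]

The rule targets /ʃ/ (voiceless postalveolar fricative), which sits before the trigger /ɲ/ (voiced).
A voiced postalveolar fricative is [ʒ], so the surface segment is [ʒ].
At the second juncture, /t͡ʃ/ likewise becomes [d͡ʒ] adjacent to /w/.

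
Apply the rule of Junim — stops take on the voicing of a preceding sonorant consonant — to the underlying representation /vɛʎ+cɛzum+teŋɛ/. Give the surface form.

[vɛʎɟɛzumdeŋɛ]

/c/ is a voiceless palatal stop. The preceding trigger /ʎ/ is voiced, so /c/ must become voiced as well.
Changing only its voicing to voiced gives [ɟ] — the voiced palatal stop.
At the second juncture, /t/ likewise becomes [d] adjacent to /m/.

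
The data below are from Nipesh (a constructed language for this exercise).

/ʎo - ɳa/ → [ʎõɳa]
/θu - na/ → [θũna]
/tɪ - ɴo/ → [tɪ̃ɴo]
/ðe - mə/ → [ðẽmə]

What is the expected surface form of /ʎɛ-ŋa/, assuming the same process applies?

The data show regressive nasality assimilation (vowel nasalisation): /o/ → [õ] before /ɳ/; /u/ → [ũ] before /n/; /ɪ/ → [ɪ̃] before /ɴ/; /e/ → [ẽ] before /m/ — a vowel is nasalised by an immediately following nasal consonant.
/ɛ/ sits next to the nasal /ŋ/ and is therefore nasalised to [ɛ̃].

[ʎɛ̃ŋa]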